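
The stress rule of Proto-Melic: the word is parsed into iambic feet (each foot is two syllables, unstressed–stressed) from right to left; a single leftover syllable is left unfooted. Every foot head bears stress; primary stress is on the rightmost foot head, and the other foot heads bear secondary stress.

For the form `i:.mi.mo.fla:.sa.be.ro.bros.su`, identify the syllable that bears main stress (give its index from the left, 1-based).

9

Parse right to left into iambic (σˈσ) feet: i: (mi.ˈmo) (fla:.ˈsa) (be.ˈro) (bros.ˈsu). Syllable 1 is left unfooted.
Foot heads (stressed positions): 3, 5, 7, 9.
End Rule Rightmost: primary stress on the rightmost head = syllable 9.
Primary stress: syllable 9 → i:.mi.mo.fla:.sa.be.ro.bros.ˈsu.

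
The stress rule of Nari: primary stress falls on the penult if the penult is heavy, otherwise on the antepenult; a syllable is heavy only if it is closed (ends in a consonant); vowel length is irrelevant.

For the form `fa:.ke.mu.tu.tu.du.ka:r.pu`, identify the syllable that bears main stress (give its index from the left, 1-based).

7

Weights: 6 du L, 7 ka:r H, 8 pu L.
The penult (syllable 7, ka:r) is heavy, so it takes stress.
Primary stress: syllable 7 → fa:.ke.mu.tu.tu.du.ˈka:r.pu.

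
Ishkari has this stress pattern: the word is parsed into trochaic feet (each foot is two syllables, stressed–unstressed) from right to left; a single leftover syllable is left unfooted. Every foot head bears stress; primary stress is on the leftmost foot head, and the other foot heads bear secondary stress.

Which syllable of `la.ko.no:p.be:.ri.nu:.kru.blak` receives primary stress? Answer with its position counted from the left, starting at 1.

1

Parse right to left into trochaic (ˈσσ) feet: (ˈla.ko) (ˈno:p.be:) (ˈri.nu:) (ˈkru.blak).
Foot heads (stressed positions): 1, 3, 5, 7.
End Rule Leftmost: primary stress on the leftmost head = syllable 1.
Primary stress: syllable 1 → ˈla.ko.no:p.be:.ri.nu:.kru.blak.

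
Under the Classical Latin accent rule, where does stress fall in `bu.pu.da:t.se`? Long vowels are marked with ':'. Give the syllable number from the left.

Classical Latin: stress the penult if heavy (long vowel or closed), else the antepenult.
Weights: 2 pu L, 3 da:t H, 4 se L.
The penult (syllable 3, da:t) is heavy, so it takes stress.
Stress on syllable 3: bu.pu.ˈda:t.se.

3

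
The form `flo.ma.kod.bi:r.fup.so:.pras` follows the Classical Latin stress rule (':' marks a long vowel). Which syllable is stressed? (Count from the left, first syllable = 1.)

6

Classical Latin: stress the penult if heavy (long vowel or closed), else the antepenult.
Weights: 5 fup H, 6 so: H, 7 pras H.
The penult (syllable 6, so:) is heavy, so it takes stress.
Stress on syllable 6: flo.ma.kod.bi:r.fup.ˈso:.pras.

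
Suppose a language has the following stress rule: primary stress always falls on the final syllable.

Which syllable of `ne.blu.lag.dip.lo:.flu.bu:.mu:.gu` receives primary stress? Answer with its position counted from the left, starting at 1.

The word has 9 syllables; the final syllable is syllable 9 (gu).
Primary stress: syllable 9 → ne.blu.lag.dip.lo:.flu.bu:.mu:.ˈgu.

9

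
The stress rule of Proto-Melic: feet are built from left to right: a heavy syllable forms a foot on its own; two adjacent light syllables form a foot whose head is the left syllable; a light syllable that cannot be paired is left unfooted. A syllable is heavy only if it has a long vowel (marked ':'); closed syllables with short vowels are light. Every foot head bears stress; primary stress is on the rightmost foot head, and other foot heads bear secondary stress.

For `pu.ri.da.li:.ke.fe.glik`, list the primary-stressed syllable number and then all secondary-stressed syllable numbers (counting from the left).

Weights: 1 pu L, 2 ri L, 3 da L, 4 li: H, 5 ke L, 6 fe L, 7 glik L.
Parse left to right (heavy = foot alone; LL = one foot; stranded L unfooted): (ˈpu.ri) da (ˈli:) (ˈke.fe) glik.
Foot heads: 1, 4, 5.
Primary stress on the rightmost head = syllable 5.
Secondary stress on 1, 4: ˌpu.ri.da.ˌli:.ˈke.fe.glik.

primary 5, secondary 1, 4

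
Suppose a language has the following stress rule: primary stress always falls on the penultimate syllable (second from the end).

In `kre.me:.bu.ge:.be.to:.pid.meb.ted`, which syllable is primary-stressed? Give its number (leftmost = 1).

The word has 9 syllables; the penultimate syllable (second from the end) is syllable 8 (meb).
Primary stress: syllable 8 → kre.me:.bu.ge:.be.to:.pid.ˈmeb.ted.

8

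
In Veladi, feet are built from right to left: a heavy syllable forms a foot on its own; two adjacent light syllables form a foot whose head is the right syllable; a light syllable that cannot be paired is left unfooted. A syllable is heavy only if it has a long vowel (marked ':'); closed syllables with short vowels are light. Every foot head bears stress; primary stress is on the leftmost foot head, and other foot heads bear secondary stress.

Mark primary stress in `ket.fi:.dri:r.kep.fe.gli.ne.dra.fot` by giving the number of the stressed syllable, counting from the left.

Weights: 1 ket L, 2 fi: H, 3 dri:r H, 4 kep L, 5 fe L, 6 gli L, 7 ne L, 8 dra L, 9 fot L.
Parse right to left (heavy = foot alone; LL = one foot; stranded L unfooted): ket (ˈfi:) (ˈdri:r) (kep.ˈfe) (gli.ˈne) (dra.ˈfot).
Foot heads: 2, 3, 5, 7, 9.
Primary stress on the leftmost head = syllable 2.
Primary stress: syllable 2 → ket.ˈfi:.dri:r.kep.fe.gli.ne.dra.fot.

2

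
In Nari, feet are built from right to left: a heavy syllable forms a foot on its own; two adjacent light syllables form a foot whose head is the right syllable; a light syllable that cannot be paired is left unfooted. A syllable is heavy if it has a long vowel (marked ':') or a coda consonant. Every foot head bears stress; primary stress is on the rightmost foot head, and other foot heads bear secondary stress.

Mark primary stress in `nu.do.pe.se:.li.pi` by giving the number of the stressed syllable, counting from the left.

Weights: 1 nu L, 2 do L, 3 pe L, 4 se: H, 5 li L, 6 pi L.
Parse right to left (heavy = foot alone; LL = one foot; stranded L unfooted): nu (do.ˈpe) (ˈse:) (li.ˈpi).
Foot heads: 3, 4, 6.
Primary stress on the rightmost head = syllable 6.
Primary stress: syllable 6 → nu.do.pe.se:.li.ˈpi.

6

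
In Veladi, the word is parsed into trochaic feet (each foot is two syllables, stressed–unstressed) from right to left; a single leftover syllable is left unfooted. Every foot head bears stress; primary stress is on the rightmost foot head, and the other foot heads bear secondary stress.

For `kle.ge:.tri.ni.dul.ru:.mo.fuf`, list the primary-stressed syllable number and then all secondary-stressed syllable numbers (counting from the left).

Parse right to left into trochaic (ˈσσ) feet: (ˈkle.ge:) (ˈtri.ni) (ˈdul.ru:) (ˈmo.fuf).
Foot heads (stressed positions): 1, 3, 5, 7.
End Rule Rightmost: primary stress on the rightmost head = syllable 7.
Secondary stress on 1, 3, 5: ˌkle.ge:.ˌtri.ni.ˌdul.ru:.ˈmo.fuf.

primary 7, secondary 1, 3, 5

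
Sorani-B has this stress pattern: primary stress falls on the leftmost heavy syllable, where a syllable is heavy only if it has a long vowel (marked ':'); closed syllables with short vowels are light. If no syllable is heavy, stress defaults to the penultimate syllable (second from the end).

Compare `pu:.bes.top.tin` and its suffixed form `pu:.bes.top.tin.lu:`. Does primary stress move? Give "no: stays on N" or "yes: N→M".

no: stays on 1

Base `pu:.bes.top.tin` (4 syllables):
  Weights: 1 pu: H, 2 bes L, 3 top L, 4 tin L.
  Heavy syllables in the domain: 1. The leftmost is syllable 1 (pu:).
  → primary stress on syllable 1.
Suffixed `pu:.bes.top.tin.lu:` (5 syllables):
  Weights: 1 pu: H, 2 bes L, 3 top L, 4 tin L, 5 lu: H.
  Heavy syllables in the domain: 1, 5. The leftmost is syllable 1 (pu:).
  → primary stress on syllable 1.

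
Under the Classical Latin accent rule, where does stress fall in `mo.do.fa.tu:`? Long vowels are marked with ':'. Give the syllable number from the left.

Classical Latin: stress the penult if heavy (long vowel or closed), else the antepenult.
Weights: 2 do L, 3 fa L, 4 tu: H.
The penult (syllable 3, fa) is light, so stress falls on the antepenult (syllable 2, do).
Stress on syllable 2: mo.ˈdo.fa.tu:.

2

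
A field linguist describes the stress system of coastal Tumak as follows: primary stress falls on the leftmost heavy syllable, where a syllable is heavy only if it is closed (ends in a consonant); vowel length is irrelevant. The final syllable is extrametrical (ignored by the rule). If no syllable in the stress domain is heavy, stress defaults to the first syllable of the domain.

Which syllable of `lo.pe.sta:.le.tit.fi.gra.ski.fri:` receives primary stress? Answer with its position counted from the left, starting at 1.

5

The final syllable (9, fri:) is extrametrical; the stress domain is syllables 1–8.
Weights: 1 lo L, 2 pe L, 3 sta: L, 4 le L, 5 tit H, 6 fi L, 7 gra L, 8 ski L.
Heavy syllables in the domain: 5. The leftmost is syllable 5 (tit).
Primary stress: syllable 5 → lo.pe.sta:.le.ˈtit.fi.gra.ski.fri:.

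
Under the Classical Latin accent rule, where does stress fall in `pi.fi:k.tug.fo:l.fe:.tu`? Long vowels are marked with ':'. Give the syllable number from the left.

Classical Latin: stress the penult if heavy (long vowel or closed), else the antepenult.
Weights: 4 fo:l H, 5 fe: H, 6 tu L.
The penult (syllable 5, fe:) is heavy, so it takes stress.
Stress on syllable 5: pi.fi:k.tug.fo:l.ˈfe:.tu.

5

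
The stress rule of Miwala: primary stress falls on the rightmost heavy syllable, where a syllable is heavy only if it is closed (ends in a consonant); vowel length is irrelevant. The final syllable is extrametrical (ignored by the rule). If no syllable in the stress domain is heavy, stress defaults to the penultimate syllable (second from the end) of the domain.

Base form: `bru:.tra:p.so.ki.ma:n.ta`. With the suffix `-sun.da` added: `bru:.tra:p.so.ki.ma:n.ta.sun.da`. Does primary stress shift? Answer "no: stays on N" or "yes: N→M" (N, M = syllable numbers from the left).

yes: 5→7

Base `bru:.tra:p.so.ki.ma:n.ta` (6 syllables):
  The final syllable (6, ta) is extrametrical; the stress domain is syllables 1–5.
  Weights: 1 bru: L, 2 tra:p H, 3 so L, 4 ki L, 5 ma:n H.
  Heavy syllables in the domain: 2, 5. The rightmost is syllable 5 (ma:n).
  → primary stress on syllable 5.
Suffixed `bru:.tra:p.so.ki.ma:n.ta.sun.da` (8 syllables):
  The final syllable (8, da) is extrametrical; the stress domain is syllables 1–7.
  Weights: 1 bru: L, 2 tra:p H, 3 so L, 4 ki L, 5 ma:n H, 6 ta L, 7 sun H.
  Heavy syllables in the domain: 2, 5, 7. The rightmost is syllable 7 (sun).
  → primary stress on syllable 7.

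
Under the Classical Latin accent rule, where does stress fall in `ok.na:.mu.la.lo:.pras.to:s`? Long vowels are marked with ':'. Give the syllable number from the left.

6

Classical Latin: stress the penult if heavy (long vowel or closed), else the antepenult.
Weights: 5 lo: H, 6 pras H, 7 to:s H.
The penult (syllable 6, pras) is heavy, so it takes stress.
Stress on syllable 6: ok.na:.mu.la.lo:.ˈpras.to:s.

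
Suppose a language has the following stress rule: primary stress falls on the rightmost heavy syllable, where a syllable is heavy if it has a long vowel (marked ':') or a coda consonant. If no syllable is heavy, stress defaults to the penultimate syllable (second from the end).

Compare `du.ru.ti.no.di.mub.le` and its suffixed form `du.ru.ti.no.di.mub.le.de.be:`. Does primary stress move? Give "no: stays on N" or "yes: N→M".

yes: 6→9

Base `du.ru.ti.no.di.mub.le` (7 syllables):
  Weights: 1 du L, 2 ru L, 3 ti L, 4 no L, 5 di L, 6 mub H, 7 le L.
  Heavy syllables in the domain: 6. The rightmost is syllable 6 (mub).
  → primary stress on syllable 6.
Suffixed `du.ru.ti.no.di.mub.le.de.be:` (9 syllables):
  Weights: 1 du L, 2 ru L, 3 ti L, 4 no L, 5 di L, 6 mub H, 7 le L, 8 de L, 9 be: H.
  Heavy syllables in the domain: 6, 9. The rightmost is syllable 9 (be:).
  → primary stress on syllable 9.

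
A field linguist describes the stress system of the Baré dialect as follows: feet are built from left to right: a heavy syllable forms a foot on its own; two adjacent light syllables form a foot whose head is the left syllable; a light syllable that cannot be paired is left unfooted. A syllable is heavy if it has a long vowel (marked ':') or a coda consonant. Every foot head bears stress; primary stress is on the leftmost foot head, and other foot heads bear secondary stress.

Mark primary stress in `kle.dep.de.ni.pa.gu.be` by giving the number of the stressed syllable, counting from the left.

2

Weights: 1 kle L, 2 dep H, 3 de L, 4 ni L, 5 pa L, 6 gu L, 7 be L.
Parse left to right (heavy = foot alone; LL = one foot; stranded L unfooted): kle (ˈdep) (ˈde.ni) (ˈpa.gu) be.
Foot heads: 2, 3, 5.
Primary stress on the leftmost head = syllable 2.
Primary stress: syllable 2 → kle.ˈdep.de.ni.pa.gu.be.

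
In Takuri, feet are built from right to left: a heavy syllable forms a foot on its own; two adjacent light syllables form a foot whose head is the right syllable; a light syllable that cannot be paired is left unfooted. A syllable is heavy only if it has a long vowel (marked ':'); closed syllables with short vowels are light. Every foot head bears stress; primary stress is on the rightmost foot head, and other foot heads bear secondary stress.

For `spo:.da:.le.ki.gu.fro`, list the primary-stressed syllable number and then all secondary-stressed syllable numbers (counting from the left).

Weights: 1 spo: H, 2 da: H, 3 le L, 4 ki L, 5 gu L, 6 fro L.
Parse right to left (heavy = foot alone; LL = one foot; stranded L unfooted): (ˈspo:) (ˈda:) (le.ˈki) (gu.ˈfro).
Foot heads: 1, 2, 4, 6.
Primary stress on the rightmost head = syllable 6.
Secondary stress on 1, 2, 4: ˌspo:.ˌda:.le.ˌki.gu.ˈfro.

primary 6, secondary 1, 2, 4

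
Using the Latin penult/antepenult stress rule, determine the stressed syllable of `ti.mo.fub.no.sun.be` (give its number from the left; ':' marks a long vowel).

5

Classical Latin: stress the penult if heavy (long vowel or closed), else the antepenult.
Weights: 4 no L, 5 sun H, 6 be L.
The penult (syllable 5, sun) is heavy, so it takes stress.
Stress on syllable 5: ti.mo.fub.no.ˈsun.be.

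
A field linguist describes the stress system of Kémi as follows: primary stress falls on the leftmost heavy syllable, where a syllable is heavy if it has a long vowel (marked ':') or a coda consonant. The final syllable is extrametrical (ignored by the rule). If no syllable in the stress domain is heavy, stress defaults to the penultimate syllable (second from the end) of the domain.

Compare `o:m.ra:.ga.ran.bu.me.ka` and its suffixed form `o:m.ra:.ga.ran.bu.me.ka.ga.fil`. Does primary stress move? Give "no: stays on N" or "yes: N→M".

no: stays on 1

Base `o:m.ra:.ga.ran.bu.me.ka` (7 syllables):
  The final syllable (7, ka) is extrametrical; the stress domain is syllables 1–6.
  Weights: 1 o:m H, 2 ra: H, 3 ga L, 4 ran H, 5 bu L, 6 me L.
  Heavy syllables in the domain: 1, 2, 4. The leftmost is syllable 1 (o:m).
  → primary stress on syllable 1.
Suffixed `o:m.ra:.ga.ran.bu.me.ka.ga.fil` (9 syllables):
  The final syllable (9, fil) is extrametrical; the stress domain is syllables 1–8.
  Weights: 1 o:m H, 2 ra: H, 3 ga L, 4 ran H, 5 bu L, 6 me L, 7 ka L, 8 ga L.
  Heavy syllables in the domain: 1, 2, 4. The leftmost is syllable 1 (o:m).
  → primary stress on syllable 1.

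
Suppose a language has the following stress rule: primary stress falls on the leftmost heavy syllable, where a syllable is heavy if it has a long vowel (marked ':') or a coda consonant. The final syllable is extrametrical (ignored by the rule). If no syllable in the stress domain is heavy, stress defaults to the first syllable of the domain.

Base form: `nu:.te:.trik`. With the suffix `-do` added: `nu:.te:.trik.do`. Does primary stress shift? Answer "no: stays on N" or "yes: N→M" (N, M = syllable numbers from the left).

no: stays on 1

Base `nu:.te:.trik` (3 syllables):
  The final syllable (3, trik) is extrametrical; the stress domain is syllables 1–2.
  Weights: 1 nu: H, 2 te: H.
  Heavy syllables in the domain: 1, 2. The leftmost is syllable 1 (nu:).
  → primary stress on syllable 1.
Suffixed `nu:.te:.trik.do` (4 syllables):
  The final syllable (4, do) is extrametrical; the stress domain is syllables 1–3.
  Weights: 1 nu: H, 2 te: H, 3 trik H.
  Heavy syllables in the domain: 1, 2, 3. The leftmost is syllable 1 (nu:).
  → primary stress on syllable 1.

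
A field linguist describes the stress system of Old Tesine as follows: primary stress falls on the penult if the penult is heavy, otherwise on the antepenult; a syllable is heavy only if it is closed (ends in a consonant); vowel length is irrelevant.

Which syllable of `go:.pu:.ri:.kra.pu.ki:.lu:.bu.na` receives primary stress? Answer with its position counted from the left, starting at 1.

7

Weights: 7 lu: L, 8 bu L, 9 na L.
The penult (syllable 8, bu) is light, so stress falls on the antepenult (syllable 7, lu:).
Primary stress: syllable 7 → go:.pu:.ri:.kra.pu.ki:.ˈlu:.bu.na.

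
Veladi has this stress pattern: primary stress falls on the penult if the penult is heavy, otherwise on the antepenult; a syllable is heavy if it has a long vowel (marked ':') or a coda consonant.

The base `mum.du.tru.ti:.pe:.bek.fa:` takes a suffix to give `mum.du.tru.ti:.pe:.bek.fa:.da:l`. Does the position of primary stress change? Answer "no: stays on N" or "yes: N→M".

Base `mum.du.tru.ti:.pe:.bek.fa:` (7 syllables):
  Weights: 5 pe: H, 6 bek H, 7 fa: H.
  The penult (syllable 6, bek) is heavy, so it takes stress.
  → primary stress on syllable 6.
Suffixed `mum.du.tru.ti:.pe:.bek.fa:.da:l` (8 syllables):
  Weights: 6 bek H, 7 fa: H, 8 da:l H.
  The penult (syllable 7, fa:) is heavy, so it takes stress.
  → primary stress on syllable 7.

yes: 6→7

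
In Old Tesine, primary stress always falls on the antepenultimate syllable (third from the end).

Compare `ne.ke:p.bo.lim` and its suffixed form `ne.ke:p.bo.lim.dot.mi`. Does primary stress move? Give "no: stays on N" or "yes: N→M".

Base `ne.ke:p.bo.lim` (4 syllables):
  The word has 4 syllables; the antepenultimate syllable (third from the end) is syllable 2 (ke:p).
  → primary stress on syllable 2.
Suffixed `ne.ke:p.bo.lim.dot.mi` (6 syllables):
  The word has 6 syllables; the antepenultimate syllable (third from the end) is syllable 4 (lim).
  → primary stress on syllable 4.

yes: 2→4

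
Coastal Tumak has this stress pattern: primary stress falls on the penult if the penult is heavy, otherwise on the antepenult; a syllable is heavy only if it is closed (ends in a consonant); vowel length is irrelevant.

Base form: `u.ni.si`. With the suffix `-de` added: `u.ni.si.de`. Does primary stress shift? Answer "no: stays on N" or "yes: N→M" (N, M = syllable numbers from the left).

Base `u.ni.si` (3 syllables):
  Weights: 1 u L, 2 ni L, 3 si L.
  The penult (syllable 2, ni) is light, so stress falls on the antepenult (syllable 1, u).
  → primary stress on syllable 1.
Suffixed `u.ni.si.de` (4 syllables):
  Weights: 2 ni L, 3 si L, 4 de L.
  The penult (syllable 3, si) is light, so stress falls on the antepenult (syllable 2, ni).
  → primary stress on syllable 2.

yes: 1→2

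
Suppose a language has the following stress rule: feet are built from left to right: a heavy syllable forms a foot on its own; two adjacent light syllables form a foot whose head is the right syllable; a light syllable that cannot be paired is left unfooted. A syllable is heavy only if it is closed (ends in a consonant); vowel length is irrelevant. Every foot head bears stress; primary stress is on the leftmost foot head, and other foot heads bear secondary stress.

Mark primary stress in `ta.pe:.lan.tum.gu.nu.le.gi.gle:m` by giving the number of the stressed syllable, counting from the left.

2

Weights: 1 ta L, 2 pe: L, 3 lan H, 4 tum H, 5 gu L, 6 nu L, 7 le L, 8 gi L, 9 gle:m H.
Parse left to right (heavy = foot alone; LL = one foot; stranded L unfooted): (ta.ˈpe:) (ˈlan) (ˈtum) (gu.ˈnu) (le.ˈgi) (ˈgle:m).
Foot heads: 2, 3, 4, 6, 8, 9.
Primary stress on the leftmost head = syllable 2.
Primary stress: syllable 2 → ta.ˈpe:.lan.tum.gu.nu.le.gi.gle:m.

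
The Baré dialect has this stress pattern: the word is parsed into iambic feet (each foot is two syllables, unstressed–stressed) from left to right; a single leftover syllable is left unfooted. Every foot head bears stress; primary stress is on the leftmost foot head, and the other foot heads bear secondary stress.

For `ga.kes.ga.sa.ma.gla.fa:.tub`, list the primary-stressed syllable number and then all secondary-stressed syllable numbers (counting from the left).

Parse left to right into iambic (σˈσ) feet: (ga.ˈkes) (ga.ˈsa) (ma.ˈgla) (fa:.ˈtub).
Foot heads (stressed positions): 2, 4, 6, 8.
End Rule Leftmost: primary stress on the leftmost head = syllable 2.
Secondary stress on 4, 6, 8: ga.ˈkes.ga.ˌsa.ma.ˌgla.fa:.ˌtub.

primary 2, secondary 4, 6, 8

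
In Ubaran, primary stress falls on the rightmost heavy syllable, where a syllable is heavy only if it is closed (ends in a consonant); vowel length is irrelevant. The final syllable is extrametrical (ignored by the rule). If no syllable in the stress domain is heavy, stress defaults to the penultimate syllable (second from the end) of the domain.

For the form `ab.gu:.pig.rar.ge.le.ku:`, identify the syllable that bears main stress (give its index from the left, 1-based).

The final syllable (7, ku:) is extrametrical; the stress domain is syllables 1–6.
Weights: 1 ab H, 2 gu: L, 3 pig H, 4 rar H, 5 ge L, 6 le L.
Heavy syllables in the domain: 1, 3, 4. The rightmost is syllable 4 (rar).
Primary stress: syllable 4 → ab.gu:.pig.ˈrar.ge.le.ku:.

4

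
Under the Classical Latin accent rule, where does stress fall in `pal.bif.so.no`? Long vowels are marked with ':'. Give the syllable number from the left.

Classical Latin: stress the penult if heavy (long vowel or closed), else the antepenult.
Weights: 2 bif H, 3 so L, 4 no L.
The penult (syllable 3, so) is light, so stress falls on the antepenult (syllable 2, bif).
Stress on syllable 2: pal.ˈbif.so.no.

2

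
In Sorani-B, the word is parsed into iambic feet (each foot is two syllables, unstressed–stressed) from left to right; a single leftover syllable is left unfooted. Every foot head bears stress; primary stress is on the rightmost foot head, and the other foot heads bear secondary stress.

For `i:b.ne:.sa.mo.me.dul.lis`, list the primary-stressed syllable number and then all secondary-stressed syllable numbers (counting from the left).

Parse left to right into iambic (σˈσ) feet: (i:b.ˈne:) (sa.ˈmo) (me.ˈdul) lis. Syllable 7 is left unfooted.
Foot heads (stressed positions): 2, 4, 6.
End Rule Rightmost: primary stress on the rightmost head = syllable 6.
Secondary stress on 2, 4: i:b.ˌne:.sa.ˌmo.me.ˈdul.lis.

primary 6, secondary 2, 4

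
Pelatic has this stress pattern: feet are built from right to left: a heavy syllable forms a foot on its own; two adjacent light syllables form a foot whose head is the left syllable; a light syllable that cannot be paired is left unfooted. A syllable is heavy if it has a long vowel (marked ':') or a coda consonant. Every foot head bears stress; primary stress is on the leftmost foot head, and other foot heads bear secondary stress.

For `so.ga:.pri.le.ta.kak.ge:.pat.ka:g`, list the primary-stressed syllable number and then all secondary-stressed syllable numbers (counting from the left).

Weights: 1 so L, 2 ga: H, 3 pri L, 4 le L, 5 ta L, 6 kak H, 7 ge: H, 8 pat H, 9 ka:g H.
Parse right to left (heavy = foot alone; LL = one foot; stranded L unfooted): so (ˈga:) pri (ˈle.ta) (ˈkak) (ˈge:) (ˈpat) (ˈka:g).
Foot heads: 2, 4, 6, 7, 8, 9.
Primary stress on the leftmost head = syllable 2.
Secondary stress on 4, 6, 7, 8, 9: so.ˈga:.pri.ˌle.ta.ˌkak.ˌge:.ˌpat.ˌka:g.

primary 2, secondary 4, 6, 7, 8, 9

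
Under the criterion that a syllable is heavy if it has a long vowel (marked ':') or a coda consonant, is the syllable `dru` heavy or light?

light

`dru`: short vowel, open (no coda). Short vowel, open → light.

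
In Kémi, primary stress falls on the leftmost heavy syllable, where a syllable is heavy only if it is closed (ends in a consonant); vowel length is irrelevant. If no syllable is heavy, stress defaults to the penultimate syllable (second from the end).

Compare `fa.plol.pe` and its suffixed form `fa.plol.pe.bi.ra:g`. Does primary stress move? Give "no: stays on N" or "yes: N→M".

no: stays on 2

Base `fa.plol.pe` (3 syllables):
  Weights: 1 fa L, 2 plol H, 3 pe L.
  Heavy syllables in the domain: 2. The leftmost is syllable 2 (plol).
  → primary stress on syllable 2.
Suffixed `fa.plol.pe.bi.ra:g` (5 syllables):
  Weights: 1 fa L, 2 plol H, 3 pe L, 4 bi L, 5 ra:g H.
  Heavy syllables in the domain: 2, 5. The leftmost is syllable 2 (plol).
  → primary stress on syllable 2.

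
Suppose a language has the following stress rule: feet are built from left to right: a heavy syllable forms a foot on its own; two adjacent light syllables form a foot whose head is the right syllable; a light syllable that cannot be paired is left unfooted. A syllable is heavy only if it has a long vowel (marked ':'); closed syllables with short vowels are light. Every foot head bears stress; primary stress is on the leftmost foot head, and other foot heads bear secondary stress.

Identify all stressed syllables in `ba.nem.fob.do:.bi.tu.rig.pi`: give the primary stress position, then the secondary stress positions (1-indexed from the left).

primary 2, secondary 4, 6, 8

Weights: 1 ba L, 2 nem L, 3 fob L, 4 do: H, 5 bi L, 6 tu L, 7 rig L, 8 pi L.
Parse left to right (heavy = foot alone; LL = one foot; stranded L unfooted): (ba.ˈnem) fob (ˈdo:) (bi.ˈtu) (rig.ˈpi).
Foot heads: 2, 4, 6, 8.
Primary stress on the leftmost head = syllable 2.
Secondary stress on 4, 6, 8: ba.ˈnem.fob.ˌdo:.bi.ˌtu.rig.ˌpi.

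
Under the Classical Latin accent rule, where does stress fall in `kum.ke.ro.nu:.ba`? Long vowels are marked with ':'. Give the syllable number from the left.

4

Classical Latin: stress the penult if heavy (long vowel or closed), else the antepenult.
Weights: 3 ro L, 4 nu: H, 5 ba L.
The penult (syllable 4, nu:) is heavy, so it takes stress.
Stress on syllable 4: kum.ke.ro.ˈnu:.ba.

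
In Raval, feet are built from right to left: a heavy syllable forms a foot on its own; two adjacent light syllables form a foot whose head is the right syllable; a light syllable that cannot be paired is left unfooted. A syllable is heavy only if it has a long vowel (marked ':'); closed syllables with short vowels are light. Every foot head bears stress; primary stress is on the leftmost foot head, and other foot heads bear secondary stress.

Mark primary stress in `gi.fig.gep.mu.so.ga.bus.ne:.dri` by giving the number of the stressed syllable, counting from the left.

3

Weights: 1 gi L, 2 fig L, 3 gep L, 4 mu L, 5 so L, 6 ga L, 7 bus L, 8 ne: H, 9 dri L.
Parse right to left (heavy = foot alone; LL = one foot; stranded L unfooted): gi (fig.ˈgep) (mu.ˈso) (ga.ˈbus) (ˈne:) dri.
Foot heads: 3, 5, 7, 8.
Primary stress on the leftmost head = syllable 3.
Primary stress: syllable 3 → gi.fig.ˈgep.mu.so.ga.bus.ne:.dri.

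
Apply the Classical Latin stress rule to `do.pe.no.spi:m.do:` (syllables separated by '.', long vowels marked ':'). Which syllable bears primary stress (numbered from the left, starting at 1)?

4

Classical Latin: stress the penult if heavy (long vowel or closed), else the antepenult.
Weights: 3 no L, 4 spi:m H, 5 do: H.
The penult (syllable 4, spi:m) is heavy, so it takes stress.
Stress on syllable 4: do.pe.no.ˈspi:m.do:.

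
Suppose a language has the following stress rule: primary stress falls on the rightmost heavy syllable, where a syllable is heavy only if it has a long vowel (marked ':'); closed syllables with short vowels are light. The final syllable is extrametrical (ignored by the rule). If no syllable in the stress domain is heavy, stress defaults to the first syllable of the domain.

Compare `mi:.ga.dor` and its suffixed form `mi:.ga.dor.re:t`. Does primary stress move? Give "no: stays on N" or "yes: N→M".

Base `mi:.ga.dor` (3 syllables):
  The final syllable (3, dor) is extrametrical; the stress domain is syllables 1–2.
  Weights: 1 mi: H, 2 ga L.
  Heavy syllables in the domain: 1. The rightmost is syllable 1 (mi:).
  → primary stress on syllable 1.
Suffixed `mi:.ga.dor.re:t` (4 syllables):
  The final syllable (4, re:t) is extrametrical; the stress domain is syllables 1–3.
  Weights: 1 mi: H, 2 ga L, 3 dor L.
  Heavy syllables in the domain: 1. The rightmost is syllable 1 (mi:).
  → primary stress on syllable 1.

no: stays on 1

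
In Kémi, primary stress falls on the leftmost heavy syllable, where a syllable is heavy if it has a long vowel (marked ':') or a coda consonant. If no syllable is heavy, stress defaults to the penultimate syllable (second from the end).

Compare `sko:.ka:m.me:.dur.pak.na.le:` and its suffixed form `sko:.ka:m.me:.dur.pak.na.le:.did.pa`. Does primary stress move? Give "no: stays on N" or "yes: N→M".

Base `sko:.ka:m.me:.dur.pak.na.le:` (7 syllables):
  Weights: 1 sko: H, 2 ka:m H, 3 me: H, 4 dur H, 5 pak H, 6 na L, 7 le: H.
  Heavy syllables in the domain: 1, 2, 3, 4, 5, 7. The leftmost is syllable 1 (sko:).
  → primary stress on syllable 1.
Suffixed `sko:.ka:m.me:.dur.pak.na.le:.did.pa` (9 syllables):
  Weights: 1 sko: H, 2 ka:m H, 3 me: H, 4 dur H, 5 pak H, 6 na L, 7 le: H, 8 did H, 9 pa L.
  Heavy syllables in the domain: 1, 2, 3, 4, 5, 7, 8. The leftmost is syllable 1 (sko:).
  → primary stress on syllable 1.

no: stays on 1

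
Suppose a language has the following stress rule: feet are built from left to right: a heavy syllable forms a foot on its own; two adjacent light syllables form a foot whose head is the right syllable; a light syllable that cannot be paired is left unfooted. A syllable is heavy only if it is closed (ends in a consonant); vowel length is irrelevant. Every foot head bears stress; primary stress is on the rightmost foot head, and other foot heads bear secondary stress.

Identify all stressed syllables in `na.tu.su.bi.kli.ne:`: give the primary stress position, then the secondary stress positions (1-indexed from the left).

primary 6, secondary 2, 4

Weights: 1 na L, 2 tu L, 3 su L, 4 bi L, 5 kli L, 6 ne: L.
Parse left to right (heavy = foot alone; LL = one foot; stranded L unfooted): (na.ˈtu) (su.ˈbi) (kli.ˈne:).
Foot heads: 2, 4, 6.
Primary stress on the rightmost head = syllable 6.
Secondary stress on 2, 4: na.ˌtu.su.ˌbi.kli.ˈne:.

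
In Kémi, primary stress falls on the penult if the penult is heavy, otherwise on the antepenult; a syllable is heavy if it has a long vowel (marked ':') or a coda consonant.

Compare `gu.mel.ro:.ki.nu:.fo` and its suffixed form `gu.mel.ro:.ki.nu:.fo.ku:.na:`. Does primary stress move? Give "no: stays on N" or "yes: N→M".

Base `gu.mel.ro:.ki.nu:.fo` (6 syllables):
  Weights: 4 ki L, 5 nu: H, 6 fo L.
  The penult (syllable 5, nu:) is heavy, so it takes stress.
  → primary stress on syllable 5.
Suffixed `gu.mel.ro:.ki.nu:.fo.ku:.na:` (8 syllables):
  Weights: 6 fo L, 7 ku: H, 8 na: H.
  The penult (syllable 7, ku:) is heavy, so it takes stress.
  → primary stress on syllable 7.

yes: 5→7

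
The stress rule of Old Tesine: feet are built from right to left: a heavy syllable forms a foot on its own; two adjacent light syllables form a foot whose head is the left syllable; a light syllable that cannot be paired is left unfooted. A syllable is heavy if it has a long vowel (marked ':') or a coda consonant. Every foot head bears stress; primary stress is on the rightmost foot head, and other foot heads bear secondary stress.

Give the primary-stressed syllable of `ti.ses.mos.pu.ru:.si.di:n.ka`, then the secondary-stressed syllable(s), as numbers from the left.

primary 7, secondary 2, 3, 5

Weights: 1 ti L, 2 ses H, 3 mos H, 4 pu L, 5 ru: H, 6 si L, 7 di:n H, 8 ka L.
Parse right to left (heavy = foot alone; LL = one foot; stranded L unfooted): ti (ˈses) (ˈmos) pu (ˈru:) si (ˈdi:n) ka.
Foot heads: 2, 3, 5, 7.
Primary stress on the rightmost head = syllable 7.
Secondary stress on 2, 3, 5: ti.ˌses.ˌmos.pu.ˌru:.si.ˈdi:n.ka.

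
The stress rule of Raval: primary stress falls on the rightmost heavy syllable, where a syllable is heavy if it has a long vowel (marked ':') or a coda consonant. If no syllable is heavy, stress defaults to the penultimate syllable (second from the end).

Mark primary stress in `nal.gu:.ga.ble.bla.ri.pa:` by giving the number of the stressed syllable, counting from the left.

7

Weights: 1 nal H, 2 gu: H, 3 ga L, 4 ble L, 5 bla L, 6 ri L, 7 pa: H.
Heavy syllables in the domain: 1, 2, 7. The rightmost is syllable 7 (pa:).
Primary stress: syllable 7 → nal.gu:.ga.ble.bla.ri.ˈpa:.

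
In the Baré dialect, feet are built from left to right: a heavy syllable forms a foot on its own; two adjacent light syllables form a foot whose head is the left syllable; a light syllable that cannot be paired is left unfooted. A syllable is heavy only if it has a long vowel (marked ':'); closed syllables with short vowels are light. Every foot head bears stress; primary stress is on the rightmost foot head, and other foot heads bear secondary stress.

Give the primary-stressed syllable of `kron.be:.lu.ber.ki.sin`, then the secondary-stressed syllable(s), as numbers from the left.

primary 5, secondary 2, 3

Weights: 1 kron L, 2 be: H, 3 lu L, 4 ber L, 5 ki L, 6 sin L.
Parse left to right (heavy = foot alone; LL = one foot; stranded L unfooted): kron (ˈbe:) (ˈlu.ber) (ˈki.sin).
Foot heads: 2, 3, 5.
Primary stress on the rightmost head = syllable 5.
Secondary stress on 2, 3: kron.ˌbe:.ˌlu.ber.ˈki.sin.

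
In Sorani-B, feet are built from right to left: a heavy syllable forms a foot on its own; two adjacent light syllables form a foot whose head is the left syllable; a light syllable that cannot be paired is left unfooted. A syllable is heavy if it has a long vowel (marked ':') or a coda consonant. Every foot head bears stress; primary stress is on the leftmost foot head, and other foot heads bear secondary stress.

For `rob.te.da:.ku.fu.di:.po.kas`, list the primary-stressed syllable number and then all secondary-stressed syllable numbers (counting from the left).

Weights: 1 rob H, 2 te L, 3 da: H, 4 ku L, 5 fu L, 6 di: H, 7 po L, 8 kas H.
Parse right to left (heavy = foot alone; LL = one foot; stranded L unfooted): (ˈrob) te (ˈda:) (ˈku.fu) (ˈdi:) po (ˈkas).
Foot heads: 1, 3, 4, 6, 8.
Primary stress on the leftmost head = syllable 1.
Secondary stress on 3, 4, 6, 8: ˈrob.te.ˌda:.ˌku.fu.ˌdi:.po.ˌkas.

primary 1, secondary 3, 4, 6, 8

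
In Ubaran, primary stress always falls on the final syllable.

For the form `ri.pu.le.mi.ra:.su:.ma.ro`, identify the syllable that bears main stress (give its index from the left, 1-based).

8

The word has 8 syllables; the final syllable is syllable 8 (ro).
Primary stress: syllable 8 → ri.pu.le.mi.ra:.su:.ma.ˈro.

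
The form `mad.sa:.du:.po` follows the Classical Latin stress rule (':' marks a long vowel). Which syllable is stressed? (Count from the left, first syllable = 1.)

Classical Latin: stress the penult if heavy (long vowel or closed), else the antepenult.
Weights: 2 sa: H, 3 du: H, 4 po L.
The penult (syllable 3, du:) is heavy, so it takes stress.
Stress on syllable 3: mad.sa:.ˈdu:.po.

3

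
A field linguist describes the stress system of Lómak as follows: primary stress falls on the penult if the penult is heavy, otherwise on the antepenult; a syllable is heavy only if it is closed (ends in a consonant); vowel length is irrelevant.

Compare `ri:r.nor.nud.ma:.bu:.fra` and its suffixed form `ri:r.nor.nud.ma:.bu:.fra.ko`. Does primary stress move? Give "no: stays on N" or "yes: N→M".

Base `ri:r.nor.nud.ma:.bu:.fra` (6 syllables):
  Weights: 4 ma: L, 5 bu: L, 6 fra L.
  The penult (syllable 5, bu:) is light, so stress falls on the antepenult (syllable 4, ma:).
  → primary stress on syllable 4.
Suffixed `ri:r.nor.nud.ma:.bu:.fra.ko` (7 syllables):
  Weights: 5 bu: L, 6 fra L, 7 ko L.
  The penult (syllable 6, fra) is light, so stress falls on the antepenult (syllable 5, bu:).
  → primary stress on syllable 5.

yes: 4→5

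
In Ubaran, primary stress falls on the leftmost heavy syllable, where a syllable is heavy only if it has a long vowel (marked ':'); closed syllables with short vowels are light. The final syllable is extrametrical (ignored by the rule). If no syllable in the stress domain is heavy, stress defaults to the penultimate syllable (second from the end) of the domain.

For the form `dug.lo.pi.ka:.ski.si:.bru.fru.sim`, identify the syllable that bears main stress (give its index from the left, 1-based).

The final syllable (9, sim) is extrametrical; the stress domain is syllables 1–8.
Weights: 1 dug L, 2 lo L, 3 pi L, 4 ka: H, 5 ski L, 6 si: H, 7 bru L, 8 fru L.
Heavy syllables in the domain: 4, 6. The leftmost is syllable 4 (ka:).
Primary stress: syllable 4 → dug.lo.pi.ˈka:.ski.si:.bru.fru.sim.

4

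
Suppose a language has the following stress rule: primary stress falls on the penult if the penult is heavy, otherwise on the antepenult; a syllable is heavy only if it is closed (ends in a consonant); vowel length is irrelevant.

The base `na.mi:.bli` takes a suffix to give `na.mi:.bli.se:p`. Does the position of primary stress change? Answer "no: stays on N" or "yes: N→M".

Base `na.mi:.bli` (3 syllables):
  Weights: 1 na L, 2 mi: L, 3 bli L.
  The penult (syllable 2, mi:) is light, so stress falls on the antepenult (syllable 1, na).
  → primary stress on syllable 1.
Suffixed `na.mi:.bli.se:p` (4 syllables):
  Weights: 2 mi: L, 3 bli L, 4 se:p H.
  The penult (syllable 3, bli) is light, so stress falls on the antepenult (syllable 2, mi:).
  → primary stress on syllable 2.

yes: 1→2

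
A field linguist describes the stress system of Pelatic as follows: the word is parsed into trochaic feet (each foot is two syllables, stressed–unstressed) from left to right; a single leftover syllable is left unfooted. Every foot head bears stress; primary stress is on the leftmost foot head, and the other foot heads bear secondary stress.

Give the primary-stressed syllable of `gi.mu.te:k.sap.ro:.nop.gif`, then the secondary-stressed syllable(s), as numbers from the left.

Parse left to right into trochaic (ˈσσ) feet: (ˈgi.mu) (ˈte:k.sap) (ˈro:.nop) gif. Syllable 7 is left unfooted.
Foot heads (stressed positions): 1, 3, 5.
End Rule Leftmost: primary stress on the leftmost head = syllable 1.
Secondary stress on 3, 5: ˈgi.mu.ˌte:k.sap.ˌro:.nop.gif.

primary 1, secondary 3, 5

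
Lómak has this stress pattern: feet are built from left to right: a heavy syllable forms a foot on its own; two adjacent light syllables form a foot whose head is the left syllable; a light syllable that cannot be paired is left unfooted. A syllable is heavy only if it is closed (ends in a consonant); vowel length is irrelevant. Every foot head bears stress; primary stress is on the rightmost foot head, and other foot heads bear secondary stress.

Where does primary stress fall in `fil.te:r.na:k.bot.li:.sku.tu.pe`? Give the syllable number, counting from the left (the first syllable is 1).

Weights: 1 fil H, 2 te:r H, 3 na:k H, 4 bot H, 5 li: L, 6 sku L, 7 tu L, 8 pe L.
Parse left to right (heavy = foot alone; LL = one foot; stranded L unfooted): (ˈfil) (ˈte:r) (ˈna:k) (ˈbot) (ˈli:.sku) (ˈtu.pe).
Foot heads: 1, 2, 3, 4, 5, 7.
Primary stress on the rightmost head = syllable 7.
Primary stress: syllable 7 → fil.te:r.na:k.bot.li:.sku.ˈtu.pe.

7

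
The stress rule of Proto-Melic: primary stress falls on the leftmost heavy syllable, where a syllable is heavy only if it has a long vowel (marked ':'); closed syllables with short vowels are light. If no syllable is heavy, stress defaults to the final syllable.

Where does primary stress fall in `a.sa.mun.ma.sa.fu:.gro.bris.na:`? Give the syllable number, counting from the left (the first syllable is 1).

Weights: 1 a L, 2 sa L, 3 mun L, 4 ma L, 5 sa L, 6 fu: H, 7 gro L, 8 bris L, 9 na: H.
Heavy syllables in the domain: 6, 9. The leftmost is syllable 6 (fu:).
Primary stress: syllable 6 → a.sa.mun.ma.sa.ˈfu:.gro.bris.na:.

6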